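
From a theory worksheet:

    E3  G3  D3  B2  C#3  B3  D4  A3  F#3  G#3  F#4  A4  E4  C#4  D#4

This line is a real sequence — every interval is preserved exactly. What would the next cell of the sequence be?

Taking 5-note groups, the heads are E3, B3, F#4: the pattern moves up a 5th.
So cell 4 is C#5 E5 B4 G#4 A#4.

C#5 E5 B4 G#4 A#4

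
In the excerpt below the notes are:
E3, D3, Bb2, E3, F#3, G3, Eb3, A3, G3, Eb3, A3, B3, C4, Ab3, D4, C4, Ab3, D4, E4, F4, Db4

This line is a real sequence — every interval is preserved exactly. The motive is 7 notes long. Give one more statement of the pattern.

G4 F4 Db4 G4 A4 Bb4 Gb4

The 7-note cells begin on E3, A3, D4 — each up a 4th from the last.
Statement 4 starts on G4 and keeps the same exact contour: G4 F4 Db4 G4 A4 Bb4 Gb4.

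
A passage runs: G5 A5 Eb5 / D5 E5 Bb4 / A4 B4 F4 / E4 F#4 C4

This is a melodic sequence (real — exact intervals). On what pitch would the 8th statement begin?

G#2

Unit = 3 notes; the statements start on G5, D5, A4, E4, moving down a 4th each time.
Extending the heads down a 4th: B3 → F#3 → C#3 → G#2.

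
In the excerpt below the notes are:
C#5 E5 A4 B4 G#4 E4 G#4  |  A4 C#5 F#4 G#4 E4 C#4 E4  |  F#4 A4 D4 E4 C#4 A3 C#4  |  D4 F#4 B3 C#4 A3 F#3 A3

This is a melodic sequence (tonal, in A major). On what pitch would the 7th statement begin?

E3

Unit = 7 notes; the statements start on C#5, A4, F#4, D4, moving down a 3rd each time.
Extending the heads down a 3rd: B3 → G#3 → E3.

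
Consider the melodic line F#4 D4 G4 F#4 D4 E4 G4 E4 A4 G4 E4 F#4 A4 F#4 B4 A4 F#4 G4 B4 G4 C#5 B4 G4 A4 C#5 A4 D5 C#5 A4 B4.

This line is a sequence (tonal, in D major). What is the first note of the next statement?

With a 6-note motive the entries are F#4, G4, A4, B4, C#5, each up a 2nd from the previous.
The next head, up a 2nd from C#5, is D5.

D5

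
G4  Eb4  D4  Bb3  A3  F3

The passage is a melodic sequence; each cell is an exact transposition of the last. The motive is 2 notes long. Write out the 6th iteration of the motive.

With a 2-note motive the entries are G4, D4, A3, each down a 4th from the previous.
Carrying on: E3 → B2 → F#2.
So cell 6 is F#2 D2.

F#2 D2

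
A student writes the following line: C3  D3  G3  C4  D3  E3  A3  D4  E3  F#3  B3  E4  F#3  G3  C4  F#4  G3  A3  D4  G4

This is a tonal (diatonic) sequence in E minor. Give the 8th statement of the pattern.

C4 D4 G4 C5

Unit = 4 notes; the statements start on C3, D3, E3, F#3, G3, moving up a 2nd each time.
Extending up a 2nd: A3 → B3 → C4.
So cell 8 is C4 D4 G4 C5.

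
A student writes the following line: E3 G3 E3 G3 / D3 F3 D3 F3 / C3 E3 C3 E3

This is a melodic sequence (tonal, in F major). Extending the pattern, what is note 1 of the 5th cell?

The unit is 4 notes. Position-1 pitches of the 3 shown cells: E3, D3, C3.
Carrying that down a 2nd forward: Bb2 → A2.

A2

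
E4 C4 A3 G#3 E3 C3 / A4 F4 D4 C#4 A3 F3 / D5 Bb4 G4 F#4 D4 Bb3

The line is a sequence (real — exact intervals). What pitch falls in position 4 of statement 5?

E5

Grouping in 6s, the 4th note of each cell is G#3, C#4, F#4.
Extending up a 4th: B4 → E5.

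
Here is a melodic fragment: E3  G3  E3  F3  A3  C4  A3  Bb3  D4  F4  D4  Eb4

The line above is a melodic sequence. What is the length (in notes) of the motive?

4

Try groups of 4 (3 cells in 12 notes):
E3 G3 E3 F3 | A3 C4 A3 Bb3 | D4 F4 D4 Eb4
Each cell is the previous one up a 4th — so the unit is 4 notes.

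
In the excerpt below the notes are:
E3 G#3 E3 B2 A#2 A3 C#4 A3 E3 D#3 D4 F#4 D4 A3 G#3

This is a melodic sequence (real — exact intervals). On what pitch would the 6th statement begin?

Taking 5-note groups, the heads are E3, A3, D4: the pattern moves up a 4th.
Extending the heads up a 4th: G4 → C5 → F5.

F5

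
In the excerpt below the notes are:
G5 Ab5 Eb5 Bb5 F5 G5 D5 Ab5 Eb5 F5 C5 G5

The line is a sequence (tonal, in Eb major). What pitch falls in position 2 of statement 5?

D5

With 4-note cells, note 2 of each statement runs Ab5, G5, F5.
Carrying that down a 2nd forward: Eb5 → D5.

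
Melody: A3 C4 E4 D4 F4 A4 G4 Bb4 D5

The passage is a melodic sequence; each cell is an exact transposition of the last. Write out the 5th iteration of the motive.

Unit = 3 notes; the statements start on A3, D4, G4, moving up a 4th each time.
Carrying on: C5 → F5.
From F5 the exact shape gives F5 Ab5 C6.

F5 Ab5 C6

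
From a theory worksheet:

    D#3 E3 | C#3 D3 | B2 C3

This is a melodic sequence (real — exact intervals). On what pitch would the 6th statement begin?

Taking 2-note groups, the heads are D#3, C#3, B2: the pattern moves down a 2nd.
Extending the heads down a 2nd: A2 → G2 → F2.

F2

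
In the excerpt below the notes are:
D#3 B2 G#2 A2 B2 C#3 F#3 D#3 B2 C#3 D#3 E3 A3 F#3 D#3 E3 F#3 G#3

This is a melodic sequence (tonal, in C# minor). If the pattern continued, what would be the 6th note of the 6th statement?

The unit is 6 notes. Position-6 pitches of the 3 shown cells: C#3, E3, G#3.
Extending up a 3rd: B3 → D#4 → F#4.

F#4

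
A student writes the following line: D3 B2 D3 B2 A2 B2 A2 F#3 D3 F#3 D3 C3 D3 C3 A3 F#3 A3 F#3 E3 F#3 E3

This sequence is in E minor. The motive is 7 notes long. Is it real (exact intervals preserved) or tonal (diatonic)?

tonal

Every note is diatonic to E minor.
Cell 1 has -3 semitones from note 1 to 2, but cell 2 has -4 — the interval quality changes while the contour stays the same, which is the hallmark of a tonal sequence.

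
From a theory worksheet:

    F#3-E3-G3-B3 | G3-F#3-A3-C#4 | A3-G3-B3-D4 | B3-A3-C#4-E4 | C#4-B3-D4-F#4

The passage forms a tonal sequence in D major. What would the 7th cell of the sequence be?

Taking 4-note groups, the heads are F#3, G3, A3, B3, C#4: the pattern moves up a 2nd.
Extending up a 2nd: D4 → E4.
Statement 7 starts on E4 and keeps the same diatonic contour: E4 D4 F#4 A4.

E4 D4 F#4 A4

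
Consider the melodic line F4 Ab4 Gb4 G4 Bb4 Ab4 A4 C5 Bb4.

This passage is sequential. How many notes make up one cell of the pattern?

3

Try groups of 3 (3 cells in 9 notes):
F4 Ab4 Gb4 | G4 Bb4 Ab4 | A4 C5 Bb4
That's a consistent up a 2nd shift per cell, and no other grouping gives one.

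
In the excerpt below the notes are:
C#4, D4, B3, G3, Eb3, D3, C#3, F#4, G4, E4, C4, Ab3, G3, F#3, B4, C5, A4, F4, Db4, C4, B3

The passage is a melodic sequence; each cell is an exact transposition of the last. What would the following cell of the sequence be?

The 7-note cells begin on C#4, F#4, B4 — each up a 4th from the last.
So cell 4 is E5 F5 D5 Bb4 Gb4 F4 E4.

E5 F5 D5 Bb4 Gb4 F4 E4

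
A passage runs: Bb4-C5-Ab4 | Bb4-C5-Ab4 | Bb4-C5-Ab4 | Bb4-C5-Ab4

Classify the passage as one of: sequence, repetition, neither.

Each 3-note cell is identical (Bb4 C5 Ab4), restated at the same pitch.

repetition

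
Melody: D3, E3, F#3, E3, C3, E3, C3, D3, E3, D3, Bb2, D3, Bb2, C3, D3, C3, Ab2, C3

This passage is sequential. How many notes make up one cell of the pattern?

18 notes total. Splitting into 3 groups of 6:
D3 E3 F#3 E3 C3 E3 | C3 D3 E3 D3 Bb2 D3 | Bb2 C3 D3 C3 Ab2 C3
That's a consistent down a 2nd shift per cell, and no other grouping gives one.

6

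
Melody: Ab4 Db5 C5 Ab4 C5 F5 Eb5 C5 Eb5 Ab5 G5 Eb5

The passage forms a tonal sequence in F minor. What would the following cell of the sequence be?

With a 4-note motive the entries are Ab4, C5, Eb5, each up a 3rd from the previous.
Statement 4 starts on G5 and keeps the same diatonic contour: G5 C6 Bb5 G5.

G5 C6 Bb5 G5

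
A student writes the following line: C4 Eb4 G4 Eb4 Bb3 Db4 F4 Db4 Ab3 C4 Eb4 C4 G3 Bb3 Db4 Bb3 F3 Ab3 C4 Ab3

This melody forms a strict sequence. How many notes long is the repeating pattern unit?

20 notes total. Splitting into 5 groups of 4:
C4 Eb4 G4 Eb4 | Bb3 Db4 F4 Db4 | Ab3 C4 Eb4 C4 | G3 Bb3 Db4 Bb3 | F3 Ab3 C4 Ab3
Each cell is the previous one down a 2nd — so the unit is 4 notes.

4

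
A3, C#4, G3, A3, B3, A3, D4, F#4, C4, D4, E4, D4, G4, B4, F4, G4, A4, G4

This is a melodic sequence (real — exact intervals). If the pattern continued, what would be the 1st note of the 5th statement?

Grouping in 6s, the 1st note of each cell is A3, D4, G4.
Each moves up a 4th. Continuing: C5 → F5.

F5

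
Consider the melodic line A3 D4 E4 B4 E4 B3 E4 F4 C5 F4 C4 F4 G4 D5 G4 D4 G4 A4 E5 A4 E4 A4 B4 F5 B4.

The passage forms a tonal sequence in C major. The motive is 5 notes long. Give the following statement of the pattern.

F4 B4 C5 G5 C5

Taking 5-note groups, the heads are A3, B3, C4, D4, E4: the pattern moves up a 2nd.
From F4 the diatonic shape gives F4 B4 C5 G5 C5.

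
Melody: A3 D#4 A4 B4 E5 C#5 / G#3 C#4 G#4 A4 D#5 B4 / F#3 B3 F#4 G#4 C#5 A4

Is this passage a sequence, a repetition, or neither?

Each 6-note cell is the previous one transposed down a 2nd.

sequence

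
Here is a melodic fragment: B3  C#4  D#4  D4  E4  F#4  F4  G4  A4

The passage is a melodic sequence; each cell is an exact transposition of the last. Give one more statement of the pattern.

Ab4 Bb4 C5

Unit = 3 notes; the statements start on B3, D4, F4, moving up a 3rd each time.
From Ab4 the exact shape gives Ab4 Bb4 C5.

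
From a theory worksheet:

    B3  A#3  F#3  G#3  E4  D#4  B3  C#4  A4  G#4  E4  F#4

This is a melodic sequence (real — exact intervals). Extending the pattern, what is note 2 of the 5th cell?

Grouping in 4s, the 2nd note of each cell is A#3, D#4, G#4.
Extending up a 4th: C#5 → F#5.

F#5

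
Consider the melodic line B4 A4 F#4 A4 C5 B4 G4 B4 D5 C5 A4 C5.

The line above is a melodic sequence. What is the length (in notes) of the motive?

12 notes total. Splitting into 3 groups of 4:
B4 A4 F#4 A4 | C5 B4 G4 B4 | D5 C5 A4 C5
That's a consistent up a 2nd shift per cell, and no other grouping gives one.

4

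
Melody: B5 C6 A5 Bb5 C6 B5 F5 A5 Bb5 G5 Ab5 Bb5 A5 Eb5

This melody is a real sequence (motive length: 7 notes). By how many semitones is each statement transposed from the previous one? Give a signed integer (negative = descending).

-2

The 7-note cells begin on B5, A5 — each down a 2nd from the last.
B5 to A5 spans -2 semitones.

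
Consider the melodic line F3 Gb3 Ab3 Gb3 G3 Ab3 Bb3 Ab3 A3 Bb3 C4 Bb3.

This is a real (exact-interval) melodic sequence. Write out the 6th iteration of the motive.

D#4 E4 F#4 E4

With a 4-note motive the entries are F3, G3, A3, each up a 2nd from the previous.
Carrying on: B3 → C#4 → D#4.
From D#4 the exact shape gives D#4 E4 F#4 E4.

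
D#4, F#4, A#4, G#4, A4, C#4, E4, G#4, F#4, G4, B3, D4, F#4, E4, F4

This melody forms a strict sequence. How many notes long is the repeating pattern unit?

5

There are 15 notes; a 5-note unit gives 3 cells:
D#4 F#4 A#4 G#4 A4 | C#4 E4 G#4 F#4 G4 | B3 D4 F#4 E4 F4
Every group is a transposition down a 2nd of the one before; no shorter unit works.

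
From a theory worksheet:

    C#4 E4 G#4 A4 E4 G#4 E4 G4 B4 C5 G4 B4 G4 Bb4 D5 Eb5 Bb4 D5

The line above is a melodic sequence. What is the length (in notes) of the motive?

18 notes total. Splitting into 3 groups of 6:
C#4 E4 G#4 A4 E4 G#4 | E4 G4 B4 C5 G4 B4 | G4 Bb4 D5 Eb5 Bb4 D5
Every group is a transposition up a 3rd of the one before; no shorter unit works.

6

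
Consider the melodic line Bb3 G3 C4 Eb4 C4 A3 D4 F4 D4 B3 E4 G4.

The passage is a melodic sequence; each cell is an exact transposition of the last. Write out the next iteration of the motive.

Unit = 4 notes; the statements start on Bb3, C4, D4, moving up a 2nd each time.
From E4 the exact shape gives E4 C#4 F#4 A4.

E4 C#4 F#4 A4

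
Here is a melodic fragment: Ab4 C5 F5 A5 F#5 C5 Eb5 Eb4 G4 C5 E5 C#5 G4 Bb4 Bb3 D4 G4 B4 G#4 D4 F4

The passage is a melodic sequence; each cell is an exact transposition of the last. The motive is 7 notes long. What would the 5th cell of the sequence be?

The 7-note cells begin on Ab4, Eb4, Bb3 — each down a 4th from the last.
Continuing the starts: F3 → C3.
So cell 5 is C3 E3 A3 C#4 A#3 E3 G3.

C3 E3 A3 C#4 A#3 E3 G3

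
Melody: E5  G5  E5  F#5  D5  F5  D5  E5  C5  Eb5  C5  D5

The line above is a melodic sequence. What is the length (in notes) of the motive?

4

There are 12 notes; a 4-note unit gives 3 cells:
E5 G5 E5 F#5 | D5 F5 D5 E5 | C5 Eb5 C5 D5
Each cell is the previous one down a 2nd — so the unit is 4 notes.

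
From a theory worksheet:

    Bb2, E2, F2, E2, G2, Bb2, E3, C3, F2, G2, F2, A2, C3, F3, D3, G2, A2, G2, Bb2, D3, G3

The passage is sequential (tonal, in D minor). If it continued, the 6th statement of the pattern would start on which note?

G3

Taking 7-note groups, the heads are Bb2, C3, D3: the pattern moves up a 2nd.
Extending the heads up a 2nd: E3 → F3 → G3.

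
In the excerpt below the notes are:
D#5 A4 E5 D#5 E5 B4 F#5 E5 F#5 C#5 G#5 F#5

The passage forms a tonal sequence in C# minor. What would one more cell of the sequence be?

G#5 D#5 A5 G#5

Taking 4-note groups, the heads are D#5, E5, F#5: the pattern moves up a 2nd.
From G#5 the diatonic shape gives G#5 D#5 A5 G#5.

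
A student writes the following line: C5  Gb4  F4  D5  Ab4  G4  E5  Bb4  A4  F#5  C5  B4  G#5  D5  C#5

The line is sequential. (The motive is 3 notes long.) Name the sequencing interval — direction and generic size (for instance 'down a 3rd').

The 3-note cells begin on C5, D5, E5, F#5, G#5 — each up a 2nd from the last.
C5 to D5 is up a 2nd.

up a 2nd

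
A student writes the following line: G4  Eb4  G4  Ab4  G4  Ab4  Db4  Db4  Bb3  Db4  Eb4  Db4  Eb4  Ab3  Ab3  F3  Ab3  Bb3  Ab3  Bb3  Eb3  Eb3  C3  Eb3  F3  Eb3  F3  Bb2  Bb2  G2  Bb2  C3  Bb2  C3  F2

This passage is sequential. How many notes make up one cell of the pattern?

Try groups of 7 (5 cells in 35 notes):
G4 Eb4 G4 Ab4 G4 Ab4 Db4 | Db4 Bb3 Db4 Eb4 Db4 Eb4 Ab3 | Ab3 F3 Ab3 Bb3 Ab3 Bb3 Eb3 | Eb3 C3 Eb3 F3 Eb3 F3 Bb2 | Bb2 G2 Bb2 C3 Bb2 C3 F2
Each cell is the previous one down a 4th — so the unit is 7 notes.

7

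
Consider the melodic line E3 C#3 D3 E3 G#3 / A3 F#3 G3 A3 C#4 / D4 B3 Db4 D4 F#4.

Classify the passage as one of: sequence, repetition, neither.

Note 3 of cell 3 is Db4; if this were a sequence it would be C4. No unit length gives a consistent transposition pattern.

neither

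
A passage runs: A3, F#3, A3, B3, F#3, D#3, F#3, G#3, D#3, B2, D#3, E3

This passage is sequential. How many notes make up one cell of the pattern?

4

There are 12 notes; a 4-note unit gives 3 cells:
A3 F#3 A3 B3 | F#3 D#3 F#3 G#3 | D#3 B2 D#3 E3
Every group is a transposition down a 3rd of the one before; no shorter unit works.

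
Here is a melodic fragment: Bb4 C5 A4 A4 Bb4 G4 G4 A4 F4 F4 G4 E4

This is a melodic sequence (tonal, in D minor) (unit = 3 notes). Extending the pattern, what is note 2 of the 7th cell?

The unit is 3 notes. Position-2 pitches of the 4 shown cells: C5, Bb4, A4, G4.
Each moves down a 2nd. Continuing: F4 → E4 → D4.

D4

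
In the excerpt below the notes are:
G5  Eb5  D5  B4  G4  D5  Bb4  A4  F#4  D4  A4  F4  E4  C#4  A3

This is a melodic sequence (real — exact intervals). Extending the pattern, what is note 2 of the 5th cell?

With 5-note cells, note 2 of each statement runs Eb5, Bb4, F4.
Extending down a 4th: C4 → G3.

G3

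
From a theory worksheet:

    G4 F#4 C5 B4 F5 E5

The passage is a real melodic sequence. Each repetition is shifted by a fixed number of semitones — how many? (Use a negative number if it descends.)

5

Taking 2-note groups, the heads are G4, C5, F5: the pattern moves up a 4th.
G4→C5 is 72 − 67 = 5 semitones.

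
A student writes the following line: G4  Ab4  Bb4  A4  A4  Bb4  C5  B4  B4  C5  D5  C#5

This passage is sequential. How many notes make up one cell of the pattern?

4

12 notes total. Splitting into 3 groups of 4:
G4 Ab4 Bb4 A4 | A4 Bb4 C5 B4 | B4 C5 D5 C#5
Every group is a transposition up a 2nd of the one before; no shorter unit works.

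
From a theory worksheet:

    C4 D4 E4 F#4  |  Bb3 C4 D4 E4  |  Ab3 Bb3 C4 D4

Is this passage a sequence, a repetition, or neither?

sequence

Each 4-note cell is the previous one transposed down a 2nd.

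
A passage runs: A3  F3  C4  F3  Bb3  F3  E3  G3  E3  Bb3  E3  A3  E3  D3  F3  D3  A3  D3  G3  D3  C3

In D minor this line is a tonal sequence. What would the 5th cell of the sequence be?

The 7-note cells begin on A3, G3, F3 — each down a 2nd from the last.
Extending down a 2nd: E3 → D3.
So cell 5 is D3 Bb2 F3 Bb2 E3 Bb2 A2.

D3 Bb2 F3 Bb2 E3 Bb2 A2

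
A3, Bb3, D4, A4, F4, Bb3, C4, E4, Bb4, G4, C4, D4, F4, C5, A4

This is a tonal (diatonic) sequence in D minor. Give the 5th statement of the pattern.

E4 F4 A4 E5 C5

With a 5-note motive the entries are A3, Bb3, C4, each up a 2nd from the previous.
Continuing the starts: D4 → E4.
From E4 the diatonic shape gives E4 F4 A4 E5 C5.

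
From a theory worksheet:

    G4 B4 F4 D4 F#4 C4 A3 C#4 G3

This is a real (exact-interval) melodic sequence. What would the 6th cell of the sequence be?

The 3-note cells begin on G4, D4, A3 — each down a 4th from the last.
Continuing the starts: E3 → B2 → F#2.
So cell 6 is F#2 A#2 E2.

F#2 A#2 E2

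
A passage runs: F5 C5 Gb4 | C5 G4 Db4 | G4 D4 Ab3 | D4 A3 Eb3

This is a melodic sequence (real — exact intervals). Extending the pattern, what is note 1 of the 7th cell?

B2

With 3-note cells, note 1 of each statement runs F5, C5, G4, D4.
Carrying that down a 4th forward: A3 → E3 → B2.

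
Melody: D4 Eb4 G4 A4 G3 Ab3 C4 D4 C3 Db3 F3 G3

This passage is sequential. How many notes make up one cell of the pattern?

Try groups of 4 (3 cells in 12 notes):
D4 Eb4 G4 A4 | G3 Ab3 C4 D4 | C3 Db3 F3 G3
Every group is a transposition down a 5th of the one before; no shorter unit works.

4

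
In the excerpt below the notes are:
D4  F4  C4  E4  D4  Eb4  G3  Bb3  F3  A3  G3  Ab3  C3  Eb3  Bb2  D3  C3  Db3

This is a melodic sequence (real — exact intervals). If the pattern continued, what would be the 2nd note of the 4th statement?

With 6-note cells, note 2 of each statement runs F4, Bb3, Eb3.
One more down a 5th gives Ab2.

Ab2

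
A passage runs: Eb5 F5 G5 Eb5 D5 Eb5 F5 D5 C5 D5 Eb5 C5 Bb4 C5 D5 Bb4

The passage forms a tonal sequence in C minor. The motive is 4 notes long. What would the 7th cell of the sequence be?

Taking 4-note groups, the heads are Eb5, D5, C5, Bb4: the pattern moves down a 2nd.
Carrying on: Ab4 → G4 → F4.
So cell 7 is F4 G4 Ab4 F4.

F4 G4 Ab4 F4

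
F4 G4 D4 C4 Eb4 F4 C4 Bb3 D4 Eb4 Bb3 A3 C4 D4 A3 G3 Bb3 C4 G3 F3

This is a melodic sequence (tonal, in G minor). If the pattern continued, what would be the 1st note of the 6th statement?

A3

The unit is 4 notes. Position-1 pitches of the 5 shown cells: F4, Eb4, D4, C4, Bb3.
From Bb3, down a 2nd gives A3.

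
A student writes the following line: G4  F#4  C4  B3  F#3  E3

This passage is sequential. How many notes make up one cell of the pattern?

There are 6 notes; a 2-note unit gives 3 cells:
G4 F#4 | C4 B3 | F#3 E3
Every group is a transposition down a 5th of the one before; no shorter unit works.

2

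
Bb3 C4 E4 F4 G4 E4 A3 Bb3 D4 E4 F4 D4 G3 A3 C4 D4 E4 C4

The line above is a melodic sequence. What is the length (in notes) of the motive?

6

18 notes total. Splitting into 3 groups of 6:
Bb3 C4 E4 F4 G4 E4 | A3 Bb3 D4 E4 F4 D4 | G3 A3 C4 D4 E4 C4
Every group is a transposition down a 2nd of the one before; no shorter unit works.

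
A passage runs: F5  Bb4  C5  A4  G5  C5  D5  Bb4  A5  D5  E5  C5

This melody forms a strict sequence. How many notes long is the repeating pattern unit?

4

Try groups of 4 (3 cells in 12 notes):
F5 Bb4 C5 A4 | G5 C5 D5 Bb4 | A5 D5 E5 C5
That's a consistent up a 2nd shift per cell, and no other grouping gives one.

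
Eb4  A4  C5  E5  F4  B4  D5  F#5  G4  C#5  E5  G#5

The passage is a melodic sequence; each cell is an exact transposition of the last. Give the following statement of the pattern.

Taking 4-note groups, the heads are Eb4, F4, G4: the pattern moves up a 2nd.
So cell 4 is A4 D#5 F#5 A#5.

A4 D#5 F#5 A#5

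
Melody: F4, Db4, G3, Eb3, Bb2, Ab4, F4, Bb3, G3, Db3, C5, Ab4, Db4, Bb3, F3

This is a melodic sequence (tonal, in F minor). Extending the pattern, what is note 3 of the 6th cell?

C5

Grouping in 5s, the 3rd note of each cell is G3, Bb3, Db4.
Carrying that up a 3rd forward: F4 → Ab4 → C5.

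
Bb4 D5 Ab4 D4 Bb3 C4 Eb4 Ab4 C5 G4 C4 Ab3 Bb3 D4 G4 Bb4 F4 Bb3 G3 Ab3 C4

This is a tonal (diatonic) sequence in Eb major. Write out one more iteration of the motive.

Taking 7-note groups, the heads are Bb4, Ab4, G4: the pattern moves down a 2nd.
So cell 4 is F4 Ab4 Eb4 Ab3 F3 G3 Bb3.

F4 Ab4 Eb4 Ab3 F3 G3 Bb3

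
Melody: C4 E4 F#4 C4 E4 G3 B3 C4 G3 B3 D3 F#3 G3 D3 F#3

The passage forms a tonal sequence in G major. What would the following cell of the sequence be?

Unit = 5 notes; the statements start on C4, G3, D3, moving down a 4th each time.
So cell 4 is A2 C3 D3 A2 C3.

A2 C3 D3 A2 C3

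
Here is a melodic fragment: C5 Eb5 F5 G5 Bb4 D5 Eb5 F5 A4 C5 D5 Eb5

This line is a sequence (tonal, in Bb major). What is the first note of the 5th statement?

Taking 4-note groups, the heads are C5, Bb4, A4: the pattern moves down a 2nd.
Extending the heads down a 2nd: G4 → F4.

F4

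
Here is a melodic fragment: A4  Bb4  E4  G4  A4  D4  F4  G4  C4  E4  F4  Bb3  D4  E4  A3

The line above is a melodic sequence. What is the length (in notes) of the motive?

3

Try groups of 3 (5 cells in 15 notes):
A4 Bb4 E4 | G4 A4 D4 | F4 G4 C4 | E4 F4 Bb3 | D4 E4 A3
Every group is a transposition down a 2nd of the one before; no shorter unit works.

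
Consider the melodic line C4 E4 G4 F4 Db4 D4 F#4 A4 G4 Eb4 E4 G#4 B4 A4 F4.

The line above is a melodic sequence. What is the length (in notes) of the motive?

Try groups of 5 (3 cells in 15 notes):
C4 E4 G4 F4 Db4 | D4 F#4 A4 G4 Eb4 | E4 G#4 B4 A4 F4
That's a consistent up a 2nd shift per cell, and no other grouping gives one.

5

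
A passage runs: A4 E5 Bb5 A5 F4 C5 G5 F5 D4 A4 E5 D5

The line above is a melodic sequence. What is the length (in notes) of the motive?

4

There are 12 notes; a 4-note unit gives 3 cells:
A4 E5 Bb5 A5 | F4 C5 G5 F5 | D4 A4 E5 D5
Each cell is the previous one down a 3rd — so the unit is 4 notes.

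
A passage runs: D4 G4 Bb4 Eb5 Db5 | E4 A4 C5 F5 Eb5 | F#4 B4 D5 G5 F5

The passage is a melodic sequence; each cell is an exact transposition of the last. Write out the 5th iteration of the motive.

A#4 D#5 F#5 B5 A5

Unit = 5 notes; the statements start on D4, E4, F#4, moving up a 2nd each time.
Continuing the starts: G#4 → A#4.
Statement 5 starts on A#4 and keeps the same exact contour: A#4 D#5 F#5 B5 A5.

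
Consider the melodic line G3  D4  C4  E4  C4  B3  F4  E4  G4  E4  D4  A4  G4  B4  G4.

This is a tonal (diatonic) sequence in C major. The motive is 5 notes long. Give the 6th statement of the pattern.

The 5-note cells begin on G3, B3, D4 — each up a 3rd from the last.
Carrying on: F4 → A4 → C5.
So cell 6 is C5 G5 F5 A5 F5.

C5 G5 F5 A5 F5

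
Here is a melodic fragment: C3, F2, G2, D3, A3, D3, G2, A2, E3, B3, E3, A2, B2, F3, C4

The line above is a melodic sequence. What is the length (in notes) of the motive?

There are 15 notes; a 5-note unit gives 3 cells:
C3 F2 G2 D3 A3 | D3 G2 A2 E3 B3 | E3 A2 B2 F3 C4
Every group is a transposition up a 2nd of the one before; no shorter unit works.

5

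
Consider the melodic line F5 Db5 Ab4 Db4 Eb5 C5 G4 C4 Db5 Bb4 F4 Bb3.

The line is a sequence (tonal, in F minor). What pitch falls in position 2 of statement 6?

F4

The unit is 4 notes. Position-2 pitches of the 3 shown cells: Db5, C5, Bb4.
Carrying that down a 2nd forward: Ab4 → G4 → F4.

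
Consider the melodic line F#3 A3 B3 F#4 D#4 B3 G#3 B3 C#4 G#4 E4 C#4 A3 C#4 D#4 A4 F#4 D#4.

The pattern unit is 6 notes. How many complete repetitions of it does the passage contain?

3

18 notes in groups of 6 gives 18/6 = 3 statements.
Starts: F#3, G#3, A3 — each up a 2nd.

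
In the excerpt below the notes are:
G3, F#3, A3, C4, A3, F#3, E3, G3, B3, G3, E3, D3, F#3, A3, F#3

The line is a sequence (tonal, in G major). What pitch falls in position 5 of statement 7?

B2

With 5-note cells, note 5 of each statement runs A3, G3, F#3.
Extending down a 2nd: E3 → D3 → C3 → B2.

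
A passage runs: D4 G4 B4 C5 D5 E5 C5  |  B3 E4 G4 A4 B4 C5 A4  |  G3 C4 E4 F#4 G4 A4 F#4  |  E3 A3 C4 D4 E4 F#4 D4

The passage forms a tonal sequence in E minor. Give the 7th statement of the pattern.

The 7-note cells begin on D4, B3, G3, E3 — each down a 3rd from the last.
Continuing the starts: C3 → A2 → F#2.
So cell 7 is F#2 B2 D3 E3 F#3 G3 E3.

F#2 B2 D3 E3 F#3 G3 E3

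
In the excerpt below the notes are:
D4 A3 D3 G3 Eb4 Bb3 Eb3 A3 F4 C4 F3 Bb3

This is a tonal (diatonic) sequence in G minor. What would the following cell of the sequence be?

With a 4-note motive the entries are D4, Eb4, F4, each up a 2nd from the previous.
Statement 4 starts on G4 and keeps the same diatonic contour: G4 D4 G3 C4.

G4 D4 G3 C4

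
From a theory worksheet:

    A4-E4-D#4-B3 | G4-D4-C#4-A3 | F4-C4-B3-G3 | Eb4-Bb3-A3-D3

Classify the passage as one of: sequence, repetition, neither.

neither

Note 4 of cell 4 is D3; if this were a sequence it would be F3. No unit length gives a consistent transposition pattern.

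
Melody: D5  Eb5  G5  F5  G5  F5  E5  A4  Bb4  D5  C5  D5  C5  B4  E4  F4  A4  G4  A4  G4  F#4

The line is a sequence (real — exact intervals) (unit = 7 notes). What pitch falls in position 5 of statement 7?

With 7-note cells, note 5 of each statement runs G5, D5, A4.
Carrying that down a 4th forward: E4 → B3 → F#3 → C#3.

C#3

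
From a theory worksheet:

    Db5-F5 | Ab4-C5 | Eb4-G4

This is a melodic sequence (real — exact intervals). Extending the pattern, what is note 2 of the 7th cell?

B2

With 2-note cells, note 2 of each statement runs F5, C5, G4.
Each moves down a 4th. Continuing: D4 → A3 → E3 → B2.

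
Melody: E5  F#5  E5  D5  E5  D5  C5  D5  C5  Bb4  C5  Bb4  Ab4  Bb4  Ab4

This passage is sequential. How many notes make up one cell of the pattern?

3

Try groups of 3 (5 cells in 15 notes):
E5 F#5 E5 | D5 E5 D5 | C5 D5 C5 | Bb4 C5 Bb4 | Ab4 Bb4 Ab4
That's a consistent down a 2nd shift per cell, and no other grouping gives one.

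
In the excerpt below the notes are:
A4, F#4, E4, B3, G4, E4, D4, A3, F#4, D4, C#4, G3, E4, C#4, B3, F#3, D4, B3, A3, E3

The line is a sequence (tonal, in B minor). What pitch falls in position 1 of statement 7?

B3

Grouping in 4s, the 1st note of each cell is A4, G4, F#4, E4, D4.
Extending down a 2nd: C#4 → B3.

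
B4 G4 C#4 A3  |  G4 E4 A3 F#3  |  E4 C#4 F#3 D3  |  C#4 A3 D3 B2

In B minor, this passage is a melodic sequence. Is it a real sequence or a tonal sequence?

Every note is diatonic to B minor.
Cell 1 has -4 semitones from note 1 to 2, but cell 2 has -3 — the interval quality changes while the contour stays the same, which is the hallmark of a tonal sequence.

tonal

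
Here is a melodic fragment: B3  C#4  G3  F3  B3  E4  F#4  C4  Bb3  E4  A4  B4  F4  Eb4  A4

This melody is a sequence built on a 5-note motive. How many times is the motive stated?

15 notes in groups of 5 gives 15/5 = 3 statements.
Starts: B3, E4, A4 — each up a 4th.

3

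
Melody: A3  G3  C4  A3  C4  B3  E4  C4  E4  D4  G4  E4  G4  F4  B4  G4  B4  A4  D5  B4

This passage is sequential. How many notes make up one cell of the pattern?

4

Try groups of 4 (5 cells in 20 notes):
A3 G3 C4 A3 | C4 B3 E4 C4 | E4 D4 G4 E4 | G4 F4 B4 G4 | B4 A4 D5 B4
Every group is a transposition up a 3rd of the one before; no shorter unit works.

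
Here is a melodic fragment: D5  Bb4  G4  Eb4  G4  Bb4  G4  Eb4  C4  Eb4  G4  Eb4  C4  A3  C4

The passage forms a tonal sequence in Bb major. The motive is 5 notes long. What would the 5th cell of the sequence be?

C4 A3 F3 D3 F3

Unit = 5 notes; the statements start on D5, Bb4, G4, moving down a 3rd each time.
Extending down a 3rd: Eb4 → C4.
So cell 5 is C4 A3 F3 D3 F3.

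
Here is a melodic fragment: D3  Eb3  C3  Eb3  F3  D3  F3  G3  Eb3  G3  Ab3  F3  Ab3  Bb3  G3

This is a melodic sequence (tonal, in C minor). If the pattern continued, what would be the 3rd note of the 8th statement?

Grouping in 3s, the 3rd note of each cell is C3, D3, Eb3, F3, G3.
Carrying that up a 2nd forward: Ab3 → Bb3 → C4.

C4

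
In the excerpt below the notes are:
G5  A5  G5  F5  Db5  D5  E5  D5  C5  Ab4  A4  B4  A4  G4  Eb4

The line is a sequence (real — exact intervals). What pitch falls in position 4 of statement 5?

A3

The unit is 5 notes. Position-4 pitches of the 3 shown cells: F5, C5, G4.
Carrying that down a 4th forward: D4 → A3.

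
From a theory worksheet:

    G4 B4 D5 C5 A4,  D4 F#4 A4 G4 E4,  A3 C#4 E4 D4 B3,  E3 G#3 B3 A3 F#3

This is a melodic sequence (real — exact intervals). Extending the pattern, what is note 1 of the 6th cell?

F#2

With 5-note cells, note 1 of each statement runs G4, D4, A3, E3.
Extending down a 4th: B2 → F#2.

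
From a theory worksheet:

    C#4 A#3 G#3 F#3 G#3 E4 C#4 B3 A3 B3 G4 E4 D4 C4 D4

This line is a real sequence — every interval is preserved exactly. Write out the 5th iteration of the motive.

The 5-note cells begin on C#4, E4, G4 — each up a 3rd from the last.
Carrying on: Bb4 → Db5.
So cell 5 is Db5 Bb4 Ab4 Gb4 Ab4.

Db5 Bb4 Ab4 Gb4 Ab4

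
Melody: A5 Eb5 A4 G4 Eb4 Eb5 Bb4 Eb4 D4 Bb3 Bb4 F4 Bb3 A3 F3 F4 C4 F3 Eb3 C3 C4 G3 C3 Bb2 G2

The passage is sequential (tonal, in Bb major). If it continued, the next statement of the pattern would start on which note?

G3

With a 5-note motive the entries are A5, Eb5, Bb4, F4, C4, each down a 4th from the previous.
The next head, down a 4th from C4, is G3.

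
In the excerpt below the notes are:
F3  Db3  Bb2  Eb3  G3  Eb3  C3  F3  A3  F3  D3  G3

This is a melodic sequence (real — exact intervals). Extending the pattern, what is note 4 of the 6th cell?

C#4

With 4-note cells, note 4 of each statement runs Eb3, F3, G3.
Each moves up a 2nd. Continuing: A3 → B3 → C#4.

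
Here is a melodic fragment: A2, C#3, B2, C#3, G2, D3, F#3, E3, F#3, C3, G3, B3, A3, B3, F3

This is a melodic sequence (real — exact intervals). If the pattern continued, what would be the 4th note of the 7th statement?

G5

Grouping in 5s, the 4th note of each cell is C#3, F#3, B3.
Each moves up a 4th. Continuing: E4 → A4 → D5 → G5.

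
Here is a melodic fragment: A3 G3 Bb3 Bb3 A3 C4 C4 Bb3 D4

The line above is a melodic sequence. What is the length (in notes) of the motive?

9 notes total. Splitting into 3 groups of 3:
A3 G3 Bb3 | Bb3 A3 C4 | C4 Bb3 D4
Each cell is the previous one up a 2nd — so the unit is 3 notes.

3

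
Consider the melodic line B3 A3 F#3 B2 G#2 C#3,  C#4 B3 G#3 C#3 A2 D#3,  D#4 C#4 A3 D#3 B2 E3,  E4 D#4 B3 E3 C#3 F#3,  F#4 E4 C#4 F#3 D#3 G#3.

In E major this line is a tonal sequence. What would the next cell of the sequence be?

Taking 6-note groups, the heads are B3, C#4, D#4, E4, F#4: the pattern moves up a 2nd.
Statement 6 starts on G#4 and keeps the same diatonic contour: G#4 F#4 D#4 G#3 E3 A3.

G#4 F#4 D#4 G#3 E3 A3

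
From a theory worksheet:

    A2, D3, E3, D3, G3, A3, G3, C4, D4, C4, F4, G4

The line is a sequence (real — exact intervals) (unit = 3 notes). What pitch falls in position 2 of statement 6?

Eb5

With 3-note cells, note 2 of each statement runs D3, G3, C4, F4.
Carrying that up a 4th forward: Bb4 → Eb5.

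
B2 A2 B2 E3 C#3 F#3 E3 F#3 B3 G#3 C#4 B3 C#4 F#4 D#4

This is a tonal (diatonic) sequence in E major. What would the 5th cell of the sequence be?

With a 5-note motive the entries are B2, F#3, C#4, each up a 5th from the previous.
Carrying on: G#4 → D#5.
Statement 5 starts on D#5 and keeps the same diatonic contour: D#5 C#5 D#5 G#5 E5.

D#5 C#5 D#5 G#5 E5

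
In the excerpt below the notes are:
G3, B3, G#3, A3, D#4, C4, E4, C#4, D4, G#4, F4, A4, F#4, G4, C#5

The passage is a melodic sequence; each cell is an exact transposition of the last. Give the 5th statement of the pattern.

Eb5 G5 E5 F5 B5

The 5-note cells begin on G3, C4, F4 — each up a 4th from the last.
Carrying on: Bb4 → Eb5.
From Eb5 the exact shape gives Eb5 G5 E5 F5 B5.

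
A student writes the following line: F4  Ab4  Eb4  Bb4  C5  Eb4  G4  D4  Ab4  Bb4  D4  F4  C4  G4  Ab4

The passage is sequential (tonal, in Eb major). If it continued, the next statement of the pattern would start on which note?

C4

Taking 5-note groups, the heads are F4, Eb4, D4: the pattern moves down a 2nd.
One more step down a 2nd gives C4.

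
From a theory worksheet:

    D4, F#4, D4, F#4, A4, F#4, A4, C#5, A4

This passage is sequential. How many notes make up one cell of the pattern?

3

Try groups of 3 (3 cells in 9 notes):
D4 F#4 D4 | F#4 A4 F#4 | A4 C#5 A4
That's a consistent up a 3rd shift per cell, and no other grouping gives one.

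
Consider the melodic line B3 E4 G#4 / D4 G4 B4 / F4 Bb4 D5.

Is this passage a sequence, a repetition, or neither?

Each 3-note cell is the previous one transposed up a 3rd.

sequence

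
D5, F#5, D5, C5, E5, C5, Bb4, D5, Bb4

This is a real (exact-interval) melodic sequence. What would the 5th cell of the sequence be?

Taking 3-note groups, the heads are D5, C5, Bb4: the pattern moves down a 2nd.
Continuing the starts: Ab4 → Gb4.
So cell 5 is Gb4 Bb4 Gb4.

Gb4 Bb4 Gb4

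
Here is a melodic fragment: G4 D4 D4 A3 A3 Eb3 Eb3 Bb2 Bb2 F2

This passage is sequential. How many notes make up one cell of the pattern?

2

There are 10 notes; a 2-note unit gives 5 cells:
G4 D4 | D4 A3 | A3 Eb3 | Eb3 Bb2 | Bb2 F2
Each cell is the previous one down a 4th — so the unit is 2 notes.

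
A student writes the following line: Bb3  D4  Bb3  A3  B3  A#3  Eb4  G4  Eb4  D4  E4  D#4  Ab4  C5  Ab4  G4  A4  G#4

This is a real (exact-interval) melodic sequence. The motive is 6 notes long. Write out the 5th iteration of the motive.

With a 6-note motive the entries are Bb3, Eb4, Ab4, each up a 4th from the previous.
Continuing the starts: Db5 → Gb5.
So cell 5 is Gb5 Bb5 Gb5 F5 G5 F#5.

Gb5 Bb5 Gb5 F5 G5 F#5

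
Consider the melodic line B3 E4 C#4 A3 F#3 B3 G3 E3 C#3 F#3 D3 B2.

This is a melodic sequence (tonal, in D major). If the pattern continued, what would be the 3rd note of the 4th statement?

The unit is 4 notes. Position-3 pitches of the 3 shown cells: C#4, G3, D3.
One more down a 4th gives A2.

A2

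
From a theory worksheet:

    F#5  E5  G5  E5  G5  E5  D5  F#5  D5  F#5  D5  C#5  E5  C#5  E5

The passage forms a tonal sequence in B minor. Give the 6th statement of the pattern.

The 5-note cells begin on F#5, E5, D5 — each down a 2nd from the last.
Continuing the starts: C#5 → B4 → A4.
Statement 6 starts on A4 and keeps the same diatonic contour: A4 G4 B4 G4 B4.

A4 G4 B4 G4 B4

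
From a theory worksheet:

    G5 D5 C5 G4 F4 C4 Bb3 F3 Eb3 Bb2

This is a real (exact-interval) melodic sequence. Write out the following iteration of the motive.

With a 2-note motive the entries are G5, C5, F4, Bb3, Eb3, each down a 5th from the previous.
Statement 6 starts on Ab2 and keeps the same exact contour: Ab2 Eb2.

Ab2 Eb2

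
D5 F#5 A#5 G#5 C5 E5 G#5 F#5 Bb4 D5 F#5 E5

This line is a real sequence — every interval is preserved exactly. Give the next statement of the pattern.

Ab4 C5 E5 D5

With a 4-note motive the entries are D5, C5, Bb4, each down a 2nd from the previous.
So cell 4 is Ab4 C5 E5 D5.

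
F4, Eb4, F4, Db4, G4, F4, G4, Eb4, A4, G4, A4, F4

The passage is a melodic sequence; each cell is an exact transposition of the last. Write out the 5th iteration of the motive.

The 4-note cells begin on F4, G4, A4 — each up a 2nd from the last.
Continuing the starts: B4 → C#5.
Statement 5 starts on C#5 and keeps the same exact contour: C#5 B4 C#5 A4.

C#5 B4 C#5 A4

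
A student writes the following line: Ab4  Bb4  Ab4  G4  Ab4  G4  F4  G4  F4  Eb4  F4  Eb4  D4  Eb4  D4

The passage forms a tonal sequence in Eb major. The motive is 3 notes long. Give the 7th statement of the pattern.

The 3-note cells begin on Ab4, G4, F4, Eb4, D4 — each down a 2nd from the last.
Carrying on: C4 → Bb3.
From Bb3 the diatonic shape gives Bb3 C4 Bb3.

Bb3 C4 Bb3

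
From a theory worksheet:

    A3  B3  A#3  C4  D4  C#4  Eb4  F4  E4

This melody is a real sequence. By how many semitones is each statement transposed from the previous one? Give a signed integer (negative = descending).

Unit = 3 notes; the statements start on A3, C4, Eb4, moving up a 3rd each time.
A3 to C4 spans +3 semitones.

3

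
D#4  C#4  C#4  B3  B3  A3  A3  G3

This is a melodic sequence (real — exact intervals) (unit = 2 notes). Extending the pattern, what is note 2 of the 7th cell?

The unit is 2 notes. Position-2 pitches of the 4 shown cells: C#4, B3, A3, G3.
Extending down a 2nd: F3 → Eb3 → Db3.

Db3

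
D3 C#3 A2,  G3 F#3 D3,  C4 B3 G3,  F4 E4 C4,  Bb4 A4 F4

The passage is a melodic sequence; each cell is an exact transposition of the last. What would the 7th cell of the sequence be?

Ab5 G5 Eb5

The 3-note cells begin on D3, G3, C4, F4, Bb4 — each up a 4th from the last.
Carrying on: Eb5 → Ab5.
From Ab5 the exact shape gives Ab5 G5 Eb5.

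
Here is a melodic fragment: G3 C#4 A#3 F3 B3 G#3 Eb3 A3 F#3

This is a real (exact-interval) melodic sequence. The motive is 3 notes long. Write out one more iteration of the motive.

The 3-note cells begin on G3, F3, Eb3 — each down a 2nd from the last.
So cell 4 is Db3 G3 E3.

Db3 G3 E3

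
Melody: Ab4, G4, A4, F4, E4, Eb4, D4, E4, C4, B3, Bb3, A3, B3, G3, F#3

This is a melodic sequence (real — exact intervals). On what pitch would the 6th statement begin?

The 5-note cells begin on Ab4, Eb4, Bb3 — each down a 4th from the last.
Continuing: F3 → C3 → G2. Statement 6 starts on G2.

G2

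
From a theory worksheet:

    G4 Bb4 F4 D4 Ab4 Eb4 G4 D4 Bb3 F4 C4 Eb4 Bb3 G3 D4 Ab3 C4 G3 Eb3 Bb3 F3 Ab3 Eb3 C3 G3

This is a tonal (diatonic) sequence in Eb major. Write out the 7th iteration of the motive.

Bb2 D3 Ab2 F2 C3

With a 5-note motive the entries are G4, Eb4, C4, Ab3, F3, each down a 3rd from the previous.
Carrying on: D3 → Bb2.
So cell 7 is Bb2 D3 Ab2 F2 C3.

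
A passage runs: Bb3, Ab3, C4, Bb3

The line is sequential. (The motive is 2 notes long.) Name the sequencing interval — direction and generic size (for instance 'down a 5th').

Unit = 2 notes; the statements start on Bb3, C4, moving up a 2nd each time.
Bb3 to C4 is up a 2nd.

up a 2nd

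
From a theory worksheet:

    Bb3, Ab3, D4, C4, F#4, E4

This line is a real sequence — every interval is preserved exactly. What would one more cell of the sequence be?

The 2-note cells begin on Bb3, D4, F#4 — each up a 3rd from the last.
From A#4 the exact shape gives A#4 G#4.

A#4 G#4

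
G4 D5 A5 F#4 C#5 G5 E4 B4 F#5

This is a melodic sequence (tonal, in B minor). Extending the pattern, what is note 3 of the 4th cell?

Grouping in 3s, the 3rd note of each cell is A5, G5, F#5.
From F#5, down a 2nd gives E5.

E5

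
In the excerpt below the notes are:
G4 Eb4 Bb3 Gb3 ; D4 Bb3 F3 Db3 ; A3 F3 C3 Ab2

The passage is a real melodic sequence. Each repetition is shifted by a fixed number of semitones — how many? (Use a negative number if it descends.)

-5

Taking 4-note groups, the heads are G4, D4, A3: the pattern moves down a 4th.
Counting half-steps from G4 to D4: -5.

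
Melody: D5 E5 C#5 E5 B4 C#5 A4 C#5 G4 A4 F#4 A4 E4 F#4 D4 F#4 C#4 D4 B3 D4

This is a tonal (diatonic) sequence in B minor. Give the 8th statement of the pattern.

D3 E3 C#3 E3

Taking 4-note groups, the heads are D5, B4, G4, E4, C#4: the pattern moves down a 3rd.
Continuing the starts: A3 → F#3 → D3.
Statement 8 starts on D3 and keeps the same diatonic contour: D3 E3 C#3 E3.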